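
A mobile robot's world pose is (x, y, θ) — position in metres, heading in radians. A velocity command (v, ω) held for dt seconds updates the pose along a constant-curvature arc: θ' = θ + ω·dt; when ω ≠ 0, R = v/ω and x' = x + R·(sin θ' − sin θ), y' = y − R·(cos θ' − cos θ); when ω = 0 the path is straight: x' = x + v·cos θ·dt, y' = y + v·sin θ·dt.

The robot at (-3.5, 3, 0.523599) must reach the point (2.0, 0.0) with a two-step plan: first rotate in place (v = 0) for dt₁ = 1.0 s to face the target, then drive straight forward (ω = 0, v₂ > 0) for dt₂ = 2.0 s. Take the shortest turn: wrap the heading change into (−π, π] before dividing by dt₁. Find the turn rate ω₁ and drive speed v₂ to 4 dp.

heading to target = atan2(0−3, 2−-3.5) = -0.4993
Δθ = wrap(-0.4993 − 0.5236) = -1.0229; ω₁ = Δθ/dt₁ = -1.0229
distance = √((2−-3.5)² + (0−3)²) = 6.2650; v₂ = distance/dt₂ = 3.1325

ω₁ = -1.0229, v₂ = 3.1325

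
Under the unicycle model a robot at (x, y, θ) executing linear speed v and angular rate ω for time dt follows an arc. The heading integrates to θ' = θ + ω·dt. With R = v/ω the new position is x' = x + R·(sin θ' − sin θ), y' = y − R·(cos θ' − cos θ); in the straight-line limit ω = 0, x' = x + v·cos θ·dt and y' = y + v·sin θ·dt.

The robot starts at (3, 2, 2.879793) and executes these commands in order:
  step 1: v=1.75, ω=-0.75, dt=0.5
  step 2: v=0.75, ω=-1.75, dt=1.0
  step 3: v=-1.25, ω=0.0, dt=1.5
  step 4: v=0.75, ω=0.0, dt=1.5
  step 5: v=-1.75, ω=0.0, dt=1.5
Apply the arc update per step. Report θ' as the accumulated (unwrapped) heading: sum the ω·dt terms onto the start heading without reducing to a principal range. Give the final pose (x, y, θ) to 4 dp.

step 1: θ'=2.5048 (R=-2.3333) → pose (2.2165, 2.3778, 2.5048)
step 2: θ'=0.7548 (R=-0.4286) → pose (2.1777, 3.0346, 0.7548)
step 3: θ'=0.7548 (straight) → pose (0.8119, 1.7499, 0.7548)
step 4: θ'=0.7548 (straight) → pose (1.6314, 2.5207, 0.7548)
step 5: θ'=0.7548 (straight) → pose (-0.2807, 0.7222, 0.7548)

(-0.2807, 0.7222, 0.7548)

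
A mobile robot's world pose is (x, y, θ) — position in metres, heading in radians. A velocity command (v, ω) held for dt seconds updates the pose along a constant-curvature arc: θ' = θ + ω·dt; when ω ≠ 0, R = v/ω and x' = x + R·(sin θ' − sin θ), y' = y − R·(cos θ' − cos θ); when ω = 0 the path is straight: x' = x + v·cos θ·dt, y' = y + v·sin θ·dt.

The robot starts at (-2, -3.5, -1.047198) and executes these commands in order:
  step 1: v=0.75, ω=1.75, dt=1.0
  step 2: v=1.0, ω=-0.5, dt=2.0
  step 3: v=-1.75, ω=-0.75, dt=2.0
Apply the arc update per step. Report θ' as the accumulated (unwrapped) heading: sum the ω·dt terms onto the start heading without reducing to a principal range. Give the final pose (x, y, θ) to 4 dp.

step 1: θ'=0.7028 (R=0.4286) → pose (-1.3518, -3.6127, 0.7028)
step 2: θ'=-0.2972 (R=-2.0000) → pose (0.5266, -3.2265, -0.2972)
step 3: θ'=-1.7972 (R=2.3333) → pose (-1.0639, -0.4717, -1.7972)

(-1.0639, -0.4717, -1.7972)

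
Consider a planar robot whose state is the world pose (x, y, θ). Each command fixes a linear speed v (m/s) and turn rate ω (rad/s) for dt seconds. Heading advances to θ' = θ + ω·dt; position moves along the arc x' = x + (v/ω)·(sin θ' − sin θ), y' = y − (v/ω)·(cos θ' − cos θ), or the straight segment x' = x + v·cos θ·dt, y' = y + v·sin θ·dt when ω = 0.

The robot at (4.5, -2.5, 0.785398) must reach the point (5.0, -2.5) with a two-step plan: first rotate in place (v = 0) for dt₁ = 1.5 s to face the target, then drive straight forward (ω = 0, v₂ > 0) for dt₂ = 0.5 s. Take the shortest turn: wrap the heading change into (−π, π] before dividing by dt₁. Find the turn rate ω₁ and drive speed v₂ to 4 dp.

heading to target = atan2(-2.5−-2.5, 5−4.5) = 0.0000
Δθ = wrap(0.0000 − 0.7854) = -0.7854; ω₁ = Δθ/dt₁ = -0.5236
distance = √((5−4.5)² + (-2.5−-2.5)²) = 0.5000; v₂ = distance/dt₂ = 1.0000

ω₁ = -0.5236, v₂ = 1.0000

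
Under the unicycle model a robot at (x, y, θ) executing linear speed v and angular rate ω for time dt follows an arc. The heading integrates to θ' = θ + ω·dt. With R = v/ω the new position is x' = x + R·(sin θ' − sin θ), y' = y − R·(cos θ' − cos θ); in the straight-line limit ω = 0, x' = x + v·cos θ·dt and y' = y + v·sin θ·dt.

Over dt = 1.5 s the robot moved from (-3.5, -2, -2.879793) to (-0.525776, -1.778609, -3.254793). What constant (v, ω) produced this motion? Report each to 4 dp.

Δθ = -3.254793 − -2.879793 = -0.375000
ω = Δθ/dt = -0.375000/1.5 = -0.2500
R = Δx/(sin θ' − sin θ) = 8.0000
v = R·ω = 8.0000·-0.2500 = -2.0000

v = -2.0000, ω = -0.2500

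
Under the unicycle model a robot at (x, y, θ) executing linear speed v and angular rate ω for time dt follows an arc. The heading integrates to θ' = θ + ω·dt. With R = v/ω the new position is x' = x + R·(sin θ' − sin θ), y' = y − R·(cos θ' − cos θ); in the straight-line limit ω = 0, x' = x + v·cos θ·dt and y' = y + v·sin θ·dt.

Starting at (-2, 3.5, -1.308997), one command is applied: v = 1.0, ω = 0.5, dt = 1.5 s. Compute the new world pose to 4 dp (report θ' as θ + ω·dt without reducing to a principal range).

(-1.1288, 2.3221, -0.5590)

θ' = -1.3090 + 0.5·1.5 = -0.5590
R = v/ω = 1.0/0.5 = 2.0000
x' = -2 + 2.0000·(sin -0.5590 − sin -1.3090) = -1.1288
y' = 3.5 − 2.0000·(cos -0.5590 − cos -1.3090) = 2.3221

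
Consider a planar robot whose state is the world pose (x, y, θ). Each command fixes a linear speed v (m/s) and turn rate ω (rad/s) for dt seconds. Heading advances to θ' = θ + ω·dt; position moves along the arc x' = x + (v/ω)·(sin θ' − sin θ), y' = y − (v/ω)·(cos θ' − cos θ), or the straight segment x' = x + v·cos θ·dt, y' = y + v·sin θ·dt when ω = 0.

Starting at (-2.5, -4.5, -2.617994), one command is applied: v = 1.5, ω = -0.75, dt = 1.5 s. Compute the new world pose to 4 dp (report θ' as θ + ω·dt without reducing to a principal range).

(-4.6316, -4.4170, -3.7430)

θ' = -2.6180 + -0.75·1.5 = -3.7430
R = v/ω = 1.5/-0.75 = -2.0000
x' = -2.5 + -2.0000·(sin -3.7430 − sin -2.6180) = -4.6316
y' = -4.5 − -2.0000·(cos -3.7430 − cos -2.6180) = -4.4170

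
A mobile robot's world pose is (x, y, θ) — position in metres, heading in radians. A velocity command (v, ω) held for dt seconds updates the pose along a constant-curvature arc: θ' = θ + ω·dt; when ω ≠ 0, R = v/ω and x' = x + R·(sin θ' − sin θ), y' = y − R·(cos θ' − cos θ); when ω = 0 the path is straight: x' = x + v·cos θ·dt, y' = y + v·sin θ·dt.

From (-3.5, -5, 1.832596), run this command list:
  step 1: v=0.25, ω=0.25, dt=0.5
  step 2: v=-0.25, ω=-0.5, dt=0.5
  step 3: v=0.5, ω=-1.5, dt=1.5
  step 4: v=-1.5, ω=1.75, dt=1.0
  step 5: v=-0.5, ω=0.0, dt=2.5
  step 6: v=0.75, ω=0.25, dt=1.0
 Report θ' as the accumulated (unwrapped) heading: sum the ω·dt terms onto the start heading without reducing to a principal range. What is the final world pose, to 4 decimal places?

(-4.5165, -5.5422, 1.4576)

step 1: θ'=1.9576 (R=1.0000) → pose (-3.5398, -4.8816, 1.9576)
step 2: θ'=1.7076 (R=0.5000) → pose (-3.5075, -5.0020, 1.7076)
step 3: θ'=-0.5424 (R=-0.3333) → pose (-3.0053, -4.6711, -0.5424)
step 4: θ'=1.2076 (R=-0.8571) → pose (-4.2489, -5.1007, 1.2076)
step 5: θ'=1.2076 (straight) → pose (-4.6930, -6.2691, 1.2076)
step 6: θ'=1.4576 (R=3.0000) → pose (-4.5165, -5.5422, 1.4576)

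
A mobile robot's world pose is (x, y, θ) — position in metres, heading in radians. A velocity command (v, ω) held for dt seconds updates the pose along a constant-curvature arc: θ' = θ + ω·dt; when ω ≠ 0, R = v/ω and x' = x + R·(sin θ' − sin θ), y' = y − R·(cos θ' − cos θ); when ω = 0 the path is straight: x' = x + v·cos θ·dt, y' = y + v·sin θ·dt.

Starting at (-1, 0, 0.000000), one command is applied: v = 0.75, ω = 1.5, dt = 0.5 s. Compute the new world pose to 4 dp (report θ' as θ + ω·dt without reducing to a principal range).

θ' = 0.0000 + 1.5·0.5 = 0.7500
R = v/ω = 0.75/1.5 = 0.5000
x' = -1 + 0.5000·(sin 0.7500 − sin 0.0000) = -0.6592
y' = 0 − 0.5000·(cos 0.7500 − cos 0.0000) = 0.1342

(-0.6592, 0.1342, 0.7500)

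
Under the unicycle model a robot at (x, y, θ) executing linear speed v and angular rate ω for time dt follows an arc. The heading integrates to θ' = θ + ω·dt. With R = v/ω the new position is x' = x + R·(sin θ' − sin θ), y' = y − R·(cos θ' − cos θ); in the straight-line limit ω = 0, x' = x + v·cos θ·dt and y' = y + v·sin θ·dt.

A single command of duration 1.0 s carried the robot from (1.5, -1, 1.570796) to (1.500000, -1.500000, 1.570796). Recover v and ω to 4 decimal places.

Δθ = 1.570796 − 1.570796 = 0.000000
ω = Δθ/dt = 0.000000/1.0 = 0.0000
ω = 0 → v = (Δx·cos θ + Δy·sin θ)/dt = -0.5000

v = -0.5000, ω = 0.0000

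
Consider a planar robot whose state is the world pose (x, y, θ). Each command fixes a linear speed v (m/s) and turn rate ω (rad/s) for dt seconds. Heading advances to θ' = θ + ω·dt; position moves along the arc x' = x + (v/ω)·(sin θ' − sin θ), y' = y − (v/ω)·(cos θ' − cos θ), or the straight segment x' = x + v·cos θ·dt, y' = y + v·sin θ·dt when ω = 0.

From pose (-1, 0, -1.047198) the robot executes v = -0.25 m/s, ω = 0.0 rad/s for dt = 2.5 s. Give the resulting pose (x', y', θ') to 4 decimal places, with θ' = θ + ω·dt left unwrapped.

θ' = -1.0472 + 0.0·2.5 = -1.0472
ω = 0 → straight: x' = -1 + -0.25·cos(-1.0472)·2.5 = -1.3125
y' = 0 + -0.25·sin(-1.0472)·2.5 = 0.5413

(-1.3125, 0.5413, -1.0472)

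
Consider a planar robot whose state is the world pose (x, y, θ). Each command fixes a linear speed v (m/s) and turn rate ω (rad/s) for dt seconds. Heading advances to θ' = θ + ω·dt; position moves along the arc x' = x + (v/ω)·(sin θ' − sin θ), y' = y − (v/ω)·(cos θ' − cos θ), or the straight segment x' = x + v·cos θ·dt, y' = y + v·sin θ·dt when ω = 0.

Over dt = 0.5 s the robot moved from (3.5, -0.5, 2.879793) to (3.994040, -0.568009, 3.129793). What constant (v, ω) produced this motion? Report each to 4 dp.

v = -1.0000, ω = 0.5000

Δθ = 3.129793 − 2.879793 = 0.250000
ω = Δθ/dt = 0.250000/0.5 = 0.5000
R = Δx/(sin θ' − sin θ) = -2.0000
v = R·ω = -2.0000·0.5000 = -1.0000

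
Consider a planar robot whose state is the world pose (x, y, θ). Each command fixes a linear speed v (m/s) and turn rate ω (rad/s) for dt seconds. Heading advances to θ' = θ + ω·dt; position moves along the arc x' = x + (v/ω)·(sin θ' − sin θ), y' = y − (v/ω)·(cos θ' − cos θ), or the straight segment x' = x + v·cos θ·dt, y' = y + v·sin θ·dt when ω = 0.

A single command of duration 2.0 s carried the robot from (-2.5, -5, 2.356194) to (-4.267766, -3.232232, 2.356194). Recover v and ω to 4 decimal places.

Δθ = 2.356194 − 2.356194 = 0.000000
ω = Δθ/dt = 0.000000/2.0 = 0.0000
ω = 0 → v = (Δx·cos θ + Δy·sin θ)/dt = 1.2500

v = 1.2500, ω = 0.0000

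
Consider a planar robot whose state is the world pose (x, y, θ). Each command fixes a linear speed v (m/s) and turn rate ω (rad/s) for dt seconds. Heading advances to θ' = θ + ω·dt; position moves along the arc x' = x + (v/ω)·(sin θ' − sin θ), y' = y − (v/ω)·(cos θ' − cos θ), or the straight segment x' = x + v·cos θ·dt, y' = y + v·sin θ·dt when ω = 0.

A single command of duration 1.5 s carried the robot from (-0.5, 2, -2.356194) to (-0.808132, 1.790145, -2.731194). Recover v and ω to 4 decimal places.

v = 0.2500, ω = -0.2500

Δθ = -2.731194 − -2.356194 = -0.375000
ω = Δθ/dt = -0.375000/1.5 = -0.2500
R = Δx/(sin θ' − sin θ) = -1.0000
v = R·ω = -1.0000·-0.2500 = 0.2500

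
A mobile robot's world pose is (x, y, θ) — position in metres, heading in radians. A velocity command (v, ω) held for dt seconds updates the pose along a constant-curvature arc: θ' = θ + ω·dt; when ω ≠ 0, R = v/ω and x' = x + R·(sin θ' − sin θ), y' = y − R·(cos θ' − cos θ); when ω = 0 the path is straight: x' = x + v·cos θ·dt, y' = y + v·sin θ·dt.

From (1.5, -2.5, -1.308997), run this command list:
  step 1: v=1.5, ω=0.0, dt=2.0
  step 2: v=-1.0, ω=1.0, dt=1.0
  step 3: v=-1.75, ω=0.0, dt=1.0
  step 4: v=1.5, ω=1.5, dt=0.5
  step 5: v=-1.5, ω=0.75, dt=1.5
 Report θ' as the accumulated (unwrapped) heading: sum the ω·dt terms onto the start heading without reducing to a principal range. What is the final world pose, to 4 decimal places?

step 1: θ'=-1.3090 (straight) → pose (2.2765, -5.3978, -1.3090)
step 2: θ'=-0.3090 (R=-1.0000) → pose (1.6146, -4.7040, -0.3090)
step 3: θ'=-0.3090 (straight) → pose (-0.0525, -4.1718, -0.3090)
step 4: θ'=0.4410 (R=1.0000) → pose (0.6785, -4.1235, 0.4410)
step 5: θ'=1.5660 (R=-2.0000) → pose (-0.4678, -5.9225, 1.5660)

(-0.4678, -5.9225, 1.5660)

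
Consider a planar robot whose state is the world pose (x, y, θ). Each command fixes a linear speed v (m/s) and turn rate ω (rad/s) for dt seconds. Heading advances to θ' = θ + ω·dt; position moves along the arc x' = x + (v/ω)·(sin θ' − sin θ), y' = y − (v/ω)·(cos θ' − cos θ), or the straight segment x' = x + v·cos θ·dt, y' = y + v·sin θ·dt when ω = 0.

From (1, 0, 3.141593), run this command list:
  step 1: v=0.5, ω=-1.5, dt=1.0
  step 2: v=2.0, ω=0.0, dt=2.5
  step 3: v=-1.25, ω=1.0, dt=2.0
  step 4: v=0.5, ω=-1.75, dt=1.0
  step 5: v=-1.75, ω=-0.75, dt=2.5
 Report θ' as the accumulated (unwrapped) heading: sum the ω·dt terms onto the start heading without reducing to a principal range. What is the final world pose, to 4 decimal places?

(-0.4237, 1.3806, 0.0166)

step 1: θ'=1.6416 (R=-0.3333) → pose (0.6675, 0.3098, 1.6416)
step 2: θ'=1.6416 (straight) → pose (0.3138, 5.2972, 1.6416)
step 3: θ'=3.6416 (R=-1.2500) → pose (2.1600, 4.2887, 3.6416)
step 4: θ'=1.8916 (R=-0.2857) → pose (1.7518, 4.4493, 1.8916)
step 5: θ'=0.0166 (R=2.3333) → pose (-0.4237, 1.3806, 0.0166)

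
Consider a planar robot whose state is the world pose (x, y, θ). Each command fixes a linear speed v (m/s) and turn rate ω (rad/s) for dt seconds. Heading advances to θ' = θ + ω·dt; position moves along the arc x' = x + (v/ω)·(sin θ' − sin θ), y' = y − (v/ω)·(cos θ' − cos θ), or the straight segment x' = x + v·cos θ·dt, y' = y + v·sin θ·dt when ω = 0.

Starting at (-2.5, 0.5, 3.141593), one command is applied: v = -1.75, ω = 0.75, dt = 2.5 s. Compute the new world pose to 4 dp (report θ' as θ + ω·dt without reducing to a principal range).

(-0.2738, 3.5322, 5.0166)

θ' = 3.1416 + 0.75·2.5 = 5.0166
R = v/ω = -1.75/0.75 = -2.3333
x' = -2.5 + -2.3333·(sin 5.0166 − sin 3.1416) = -0.2738
y' = 0.5 − -2.3333·(cos 5.0166 − cos 3.1416) = 3.5322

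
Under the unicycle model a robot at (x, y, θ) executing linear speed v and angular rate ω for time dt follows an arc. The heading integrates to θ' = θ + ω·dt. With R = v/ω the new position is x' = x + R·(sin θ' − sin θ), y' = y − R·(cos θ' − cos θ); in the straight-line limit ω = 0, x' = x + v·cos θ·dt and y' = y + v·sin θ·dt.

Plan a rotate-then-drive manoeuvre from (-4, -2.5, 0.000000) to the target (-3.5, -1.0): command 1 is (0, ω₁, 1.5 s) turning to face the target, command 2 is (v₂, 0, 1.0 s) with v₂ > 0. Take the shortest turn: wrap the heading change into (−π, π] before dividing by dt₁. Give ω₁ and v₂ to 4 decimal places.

heading to target = atan2(-1−-2.5, -3.5−-4) = 1.2490
Δθ = wrap(1.2490 − 0.0000) = 1.2490; ω₁ = Δθ/dt₁ = 0.8327
distance = √((-3.5−-4)² + (-1−-2.5)²) = 1.5811; v₂ = distance/dt₂ = 1.5811

ω₁ = 0.8327, v₂ = 1.5811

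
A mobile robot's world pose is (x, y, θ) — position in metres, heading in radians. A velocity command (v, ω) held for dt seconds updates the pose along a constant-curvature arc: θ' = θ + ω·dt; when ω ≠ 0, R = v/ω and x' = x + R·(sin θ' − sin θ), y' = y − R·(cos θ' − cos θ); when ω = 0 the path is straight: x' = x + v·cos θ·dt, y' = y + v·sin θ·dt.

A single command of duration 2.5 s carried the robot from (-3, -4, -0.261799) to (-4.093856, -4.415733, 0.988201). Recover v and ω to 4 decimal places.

Δθ = 0.988201 − -0.261799 = 1.250000
ω = Δθ/dt = 1.250000/2.5 = 0.5000
R = Δx/(sin θ' − sin θ) = -1.0000
v = R·ω = -1.0000·0.5000 = -0.5000

v = -0.5000, ω = 0.5000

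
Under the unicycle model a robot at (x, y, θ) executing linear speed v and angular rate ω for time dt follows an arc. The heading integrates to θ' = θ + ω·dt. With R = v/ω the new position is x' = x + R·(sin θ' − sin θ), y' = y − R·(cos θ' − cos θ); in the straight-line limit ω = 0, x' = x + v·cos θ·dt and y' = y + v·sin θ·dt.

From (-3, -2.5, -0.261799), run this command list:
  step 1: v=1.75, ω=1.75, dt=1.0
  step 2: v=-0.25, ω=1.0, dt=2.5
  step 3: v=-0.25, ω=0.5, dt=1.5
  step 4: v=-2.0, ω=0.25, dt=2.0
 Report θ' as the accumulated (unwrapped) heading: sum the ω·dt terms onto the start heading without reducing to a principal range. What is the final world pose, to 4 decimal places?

(-2.2609, 2.3502, 5.2382)

step 1: θ'=1.4882 (R=1.0000) → pose (-1.7446, -1.6166, 1.4882)
step 2: θ'=3.9882 (R=-0.2500) → pose (-1.3082, -1.8028, 3.9882)
step 3: θ'=4.7382 (R=-0.5000) → pose (-1.1829, -1.4587, 4.7382)
step 4: θ'=5.2382 (R=-8.0000) → pose (-2.2609, 2.3502, 5.2382)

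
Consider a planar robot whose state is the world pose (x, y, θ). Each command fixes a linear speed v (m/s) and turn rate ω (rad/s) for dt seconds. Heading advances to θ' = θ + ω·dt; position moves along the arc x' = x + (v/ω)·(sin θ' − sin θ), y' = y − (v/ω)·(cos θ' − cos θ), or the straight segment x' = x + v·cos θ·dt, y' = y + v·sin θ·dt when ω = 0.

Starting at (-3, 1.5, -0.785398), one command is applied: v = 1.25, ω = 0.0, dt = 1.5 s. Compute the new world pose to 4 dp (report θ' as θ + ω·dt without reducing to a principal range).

θ' = -0.7854 + 0.0·1.5 = -0.7854
ω = 0 → straight: x' = -3 + 1.25·cos(-0.7854)·1.5 = -1.6742
y' = 1.5 + 1.25·sin(-0.7854)·1.5 = 0.1742

(-1.6742, 0.1742, -0.7854)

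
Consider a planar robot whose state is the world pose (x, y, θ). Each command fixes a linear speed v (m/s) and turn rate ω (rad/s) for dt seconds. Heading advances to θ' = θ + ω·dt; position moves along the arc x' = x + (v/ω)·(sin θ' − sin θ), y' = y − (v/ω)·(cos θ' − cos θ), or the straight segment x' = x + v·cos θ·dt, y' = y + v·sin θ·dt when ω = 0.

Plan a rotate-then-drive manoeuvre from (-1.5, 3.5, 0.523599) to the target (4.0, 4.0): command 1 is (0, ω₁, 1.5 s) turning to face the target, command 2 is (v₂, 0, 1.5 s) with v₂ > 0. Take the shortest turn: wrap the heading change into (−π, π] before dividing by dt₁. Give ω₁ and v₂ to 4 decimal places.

heading to target = atan2(4−3.5, 4−-1.5) = 0.0907
Δθ = wrap(0.0907 − 0.5236) = -0.4329; ω₁ = Δθ/dt₁ = -0.2886
distance = √((4−-1.5)² + (4−3.5)²) = 5.5227; v₂ = distance/dt₂ = 3.6818

ω₁ = -0.2886, v₂ = 3.6818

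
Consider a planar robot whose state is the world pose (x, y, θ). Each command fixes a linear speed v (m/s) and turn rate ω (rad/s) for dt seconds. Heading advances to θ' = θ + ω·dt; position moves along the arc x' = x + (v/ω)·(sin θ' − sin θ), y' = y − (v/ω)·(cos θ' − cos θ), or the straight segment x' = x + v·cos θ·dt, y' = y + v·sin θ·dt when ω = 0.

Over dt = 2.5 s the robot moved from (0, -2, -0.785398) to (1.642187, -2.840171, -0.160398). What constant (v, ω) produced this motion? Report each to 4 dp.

v = 0.7500, ω = 0.2500

Δθ = -0.160398 − -0.785398 = 0.625000
ω = Δθ/dt = 0.625000/2.5 = 0.2500
R = Δx/(sin θ' − sin θ) = 3.0000
v = R·ω = 3.0000·0.2500 = 0.7500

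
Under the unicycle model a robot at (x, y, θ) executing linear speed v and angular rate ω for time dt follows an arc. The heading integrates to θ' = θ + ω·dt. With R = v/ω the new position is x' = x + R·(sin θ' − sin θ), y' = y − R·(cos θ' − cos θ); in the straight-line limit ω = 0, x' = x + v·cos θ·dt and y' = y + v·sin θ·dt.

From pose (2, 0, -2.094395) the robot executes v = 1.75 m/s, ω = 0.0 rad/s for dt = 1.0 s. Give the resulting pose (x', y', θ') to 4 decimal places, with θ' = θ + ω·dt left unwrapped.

θ' = -2.0944 + 0.0·1.0 = -2.0944
ω = 0 → straight: x' = 2 + 1.75·cos(-2.0944)·1.0 = 1.1250
y' = 0 + 1.75·sin(-2.0944)·1.0 = -1.5155

(1.1250, -1.5155, -2.0944)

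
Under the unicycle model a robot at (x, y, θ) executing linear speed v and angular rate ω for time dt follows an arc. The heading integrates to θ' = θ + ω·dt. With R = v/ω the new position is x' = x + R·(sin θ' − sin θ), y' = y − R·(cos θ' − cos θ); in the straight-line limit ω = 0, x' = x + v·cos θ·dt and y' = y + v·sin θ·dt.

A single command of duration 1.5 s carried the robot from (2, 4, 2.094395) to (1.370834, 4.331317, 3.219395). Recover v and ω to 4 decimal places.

v = 0.5000, ω = 0.7500

Δθ = 3.219395 − 2.094395 = 1.125000
ω = Δθ/dt = 1.125000/1.5 = 0.7500
R = Δx/(sin θ' − sin θ) = 0.6667
v = R·ω = 0.6667·0.7500 = 0.5000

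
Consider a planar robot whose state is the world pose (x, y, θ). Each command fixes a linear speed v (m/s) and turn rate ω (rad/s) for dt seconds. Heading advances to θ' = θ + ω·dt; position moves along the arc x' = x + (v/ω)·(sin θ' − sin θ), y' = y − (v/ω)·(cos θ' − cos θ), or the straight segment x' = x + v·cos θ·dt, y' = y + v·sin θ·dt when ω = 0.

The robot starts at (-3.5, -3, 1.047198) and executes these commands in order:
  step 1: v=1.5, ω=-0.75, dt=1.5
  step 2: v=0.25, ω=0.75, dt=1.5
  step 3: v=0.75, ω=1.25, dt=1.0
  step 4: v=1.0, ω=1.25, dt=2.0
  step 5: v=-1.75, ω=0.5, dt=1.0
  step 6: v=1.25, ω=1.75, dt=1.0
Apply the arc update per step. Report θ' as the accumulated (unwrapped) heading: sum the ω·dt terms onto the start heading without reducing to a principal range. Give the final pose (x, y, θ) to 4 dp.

(-2.2435, -0.2268, 7.0472)

step 1: θ'=-0.0778 (R=-2.0000) → pose (-1.6125, -2.0060, -0.0778)
step 2: θ'=1.0472 (R=0.3333) → pose (-1.2979, -1.8404, 1.0472)
step 3: θ'=2.2972 (R=0.6000) → pose (-1.3690, -1.1419, 2.2972)
step 4: θ'=4.7972 (R=0.8000) → pose (-2.7642, -1.7410, 4.7972)
step 5: θ'=5.2972 (R=-3.5000) → pose (-3.3332, -0.1053, 5.2972)
step 6: θ'=7.0472 (R=0.7143) → pose (-2.2435, -0.2268, 7.0472)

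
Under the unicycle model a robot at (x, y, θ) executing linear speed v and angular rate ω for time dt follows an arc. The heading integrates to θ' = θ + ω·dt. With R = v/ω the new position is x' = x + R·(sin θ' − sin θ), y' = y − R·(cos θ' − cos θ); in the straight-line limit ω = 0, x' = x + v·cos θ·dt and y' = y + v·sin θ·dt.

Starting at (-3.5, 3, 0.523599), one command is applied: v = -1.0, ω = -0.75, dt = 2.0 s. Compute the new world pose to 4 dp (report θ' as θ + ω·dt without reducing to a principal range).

(-5.2713, 3.4080, -0.9764)

θ' = 0.5236 + -0.75·2.0 = -0.9764
R = v/ω = -1.0/-0.75 = 1.3333
x' = -3.5 + 1.3333·(sin -0.9764 − sin 0.5236) = -5.2713
y' = 3 − 1.3333·(cos -0.9764 − cos 0.5236) = 3.4080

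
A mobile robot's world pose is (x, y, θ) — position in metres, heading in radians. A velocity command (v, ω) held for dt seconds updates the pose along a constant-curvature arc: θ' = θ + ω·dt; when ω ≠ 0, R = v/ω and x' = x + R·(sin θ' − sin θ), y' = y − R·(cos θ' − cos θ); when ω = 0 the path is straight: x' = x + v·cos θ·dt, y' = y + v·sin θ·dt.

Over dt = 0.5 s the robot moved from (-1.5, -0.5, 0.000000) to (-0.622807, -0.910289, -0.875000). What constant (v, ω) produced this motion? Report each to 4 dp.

v = 2.0000, ω = -1.7500

Δθ = -0.875000 − 0.000000 = -0.875000
ω = Δθ/dt = -0.875000/0.5 = -1.7500
R = Δx/(sin θ' − sin θ) = -1.1429
v = R·ω = -1.1429·-1.7500 = 2.0000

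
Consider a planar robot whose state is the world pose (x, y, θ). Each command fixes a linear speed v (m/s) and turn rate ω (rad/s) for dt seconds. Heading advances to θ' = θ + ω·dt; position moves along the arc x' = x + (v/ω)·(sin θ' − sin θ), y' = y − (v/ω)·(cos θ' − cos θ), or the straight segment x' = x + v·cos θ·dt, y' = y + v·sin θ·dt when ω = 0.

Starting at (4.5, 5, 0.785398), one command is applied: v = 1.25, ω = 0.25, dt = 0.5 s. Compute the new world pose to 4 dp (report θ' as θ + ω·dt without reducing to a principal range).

θ' = 0.7854 + 0.25·0.5 = 0.9104
R = v/ω = 1.25/0.25 = 5.0000
x' = 4.5 + 5.0000·(sin 0.9104 − sin 0.7854) = 4.9132
y' = 5 − 5.0000·(cos 0.9104 − cos 0.7854) = 5.4684

(4.9132, 5.4684, 0.9104)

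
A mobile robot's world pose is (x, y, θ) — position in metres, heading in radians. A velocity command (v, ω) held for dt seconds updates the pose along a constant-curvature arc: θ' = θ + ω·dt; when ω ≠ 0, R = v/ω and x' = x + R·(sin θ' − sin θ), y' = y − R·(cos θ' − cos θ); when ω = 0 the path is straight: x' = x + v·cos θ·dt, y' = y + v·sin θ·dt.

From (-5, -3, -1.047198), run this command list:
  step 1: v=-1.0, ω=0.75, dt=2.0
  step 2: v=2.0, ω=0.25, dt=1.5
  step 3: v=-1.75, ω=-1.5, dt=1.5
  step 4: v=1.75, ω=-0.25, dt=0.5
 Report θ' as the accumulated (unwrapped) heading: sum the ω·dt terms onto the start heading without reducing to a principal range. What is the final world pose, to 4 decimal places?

(-6.2841, -0.9405, -1.5472)

step 1: θ'=0.4528 (R=-1.3333) → pose (-6.7380, -2.4677, 0.4528)
step 2: θ'=0.8278 (R=8.0000) → pose (-4.3463, -0.6859, 0.8278)
step 3: θ'=-1.4222 (R=1.1667) → pose (-6.3593, -0.0694, -1.4222)
step 4: θ'=-1.5472 (R=-7.0000) → pose (-6.2841, -0.9405, -1.5472)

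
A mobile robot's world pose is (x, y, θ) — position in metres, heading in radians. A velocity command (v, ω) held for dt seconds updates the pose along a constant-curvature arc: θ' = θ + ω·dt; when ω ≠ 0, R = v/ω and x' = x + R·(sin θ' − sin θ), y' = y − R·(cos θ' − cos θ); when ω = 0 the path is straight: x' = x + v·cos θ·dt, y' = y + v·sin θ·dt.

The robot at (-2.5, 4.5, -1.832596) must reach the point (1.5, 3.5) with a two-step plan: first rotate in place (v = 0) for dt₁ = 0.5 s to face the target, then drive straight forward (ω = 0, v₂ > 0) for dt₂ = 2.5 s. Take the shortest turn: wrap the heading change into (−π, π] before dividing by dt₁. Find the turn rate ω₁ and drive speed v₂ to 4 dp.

ω₁ = 3.1752, v₂ = 1.6492

heading to target = atan2(3.5−4.5, 1.5−-2.5) = -0.2450
Δθ = wrap(-0.2450 − -1.8326) = 1.5876; ω₁ = Δθ/dt₁ = 3.1752
distance = √((1.5−-2.5)² + (3.5−4.5)²) = 4.1231; v₂ = distance/dt₂ = 1.6492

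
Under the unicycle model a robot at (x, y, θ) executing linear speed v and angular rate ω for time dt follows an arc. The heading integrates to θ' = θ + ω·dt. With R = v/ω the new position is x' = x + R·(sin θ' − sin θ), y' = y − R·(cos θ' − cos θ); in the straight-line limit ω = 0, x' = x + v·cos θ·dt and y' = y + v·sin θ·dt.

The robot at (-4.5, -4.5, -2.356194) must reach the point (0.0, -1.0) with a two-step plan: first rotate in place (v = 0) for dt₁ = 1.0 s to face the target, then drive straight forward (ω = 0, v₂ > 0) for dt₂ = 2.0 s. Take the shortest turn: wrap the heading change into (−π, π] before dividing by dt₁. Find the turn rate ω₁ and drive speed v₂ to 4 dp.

ω₁ = 3.0172, v₂ = 2.8504

heading to target = atan2(-1−-4.5, 0−-4.5) = 0.6610
Δθ = wrap(0.6610 − -2.3562) = 3.0172; ω₁ = Δθ/dt₁ = 3.0172
distance = √((0−-4.5)² + (-1−-4.5)²) = 5.7009; v₂ = distance/dt₂ = 2.8504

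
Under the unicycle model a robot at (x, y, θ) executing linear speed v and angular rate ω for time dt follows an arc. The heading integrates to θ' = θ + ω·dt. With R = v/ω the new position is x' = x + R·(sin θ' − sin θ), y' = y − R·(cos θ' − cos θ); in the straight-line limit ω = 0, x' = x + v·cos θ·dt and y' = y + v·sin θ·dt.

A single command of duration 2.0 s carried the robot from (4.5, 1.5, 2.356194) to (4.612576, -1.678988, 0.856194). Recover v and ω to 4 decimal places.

v = -1.7500, ω = -0.7500

Δθ = 0.856194 − 2.356194 = -1.500000
ω = Δθ/dt = -1.500000/2.0 = -0.7500
R = −Δy/(cos θ' − cos θ) = 2.3333
v = R·ω = 2.3333·-0.7500 = -1.7500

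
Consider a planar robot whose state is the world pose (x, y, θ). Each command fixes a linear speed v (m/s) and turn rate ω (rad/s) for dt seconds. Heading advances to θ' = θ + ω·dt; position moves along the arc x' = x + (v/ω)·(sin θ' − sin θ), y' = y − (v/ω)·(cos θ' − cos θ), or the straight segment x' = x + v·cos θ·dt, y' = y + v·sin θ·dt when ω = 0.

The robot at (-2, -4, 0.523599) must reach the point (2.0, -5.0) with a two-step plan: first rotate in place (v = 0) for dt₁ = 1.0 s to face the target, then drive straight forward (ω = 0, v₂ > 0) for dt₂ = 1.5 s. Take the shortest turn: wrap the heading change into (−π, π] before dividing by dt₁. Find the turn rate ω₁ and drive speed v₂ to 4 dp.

ω₁ = -0.7686, v₂ = 2.7487

heading to target = atan2(-5−-4, 2−-2) = -0.2450
Δθ = wrap(-0.2450 − 0.5236) = -0.7686; ω₁ = Δθ/dt₁ = -0.7686
distance = √((2−-2)² + (-5−-4)²) = 4.1231; v₂ = distance/dt₂ = 2.7487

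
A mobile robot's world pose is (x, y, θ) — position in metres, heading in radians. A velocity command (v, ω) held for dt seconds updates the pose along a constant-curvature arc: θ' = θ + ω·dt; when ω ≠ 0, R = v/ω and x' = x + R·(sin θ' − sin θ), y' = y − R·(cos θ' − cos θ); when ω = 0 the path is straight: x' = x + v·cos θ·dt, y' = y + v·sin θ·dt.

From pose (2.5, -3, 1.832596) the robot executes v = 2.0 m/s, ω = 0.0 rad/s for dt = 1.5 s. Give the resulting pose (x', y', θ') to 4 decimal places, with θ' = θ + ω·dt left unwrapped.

θ' = 1.8326 + 0.0·1.5 = 1.8326
ω = 0 → straight: x' = 2.5 + 2.0·cos(1.8326)·1.5 = 1.7235
y' = -3 + 2.0·sin(1.8326)·1.5 = -0.1022

(1.7235, -0.1022, 1.8326)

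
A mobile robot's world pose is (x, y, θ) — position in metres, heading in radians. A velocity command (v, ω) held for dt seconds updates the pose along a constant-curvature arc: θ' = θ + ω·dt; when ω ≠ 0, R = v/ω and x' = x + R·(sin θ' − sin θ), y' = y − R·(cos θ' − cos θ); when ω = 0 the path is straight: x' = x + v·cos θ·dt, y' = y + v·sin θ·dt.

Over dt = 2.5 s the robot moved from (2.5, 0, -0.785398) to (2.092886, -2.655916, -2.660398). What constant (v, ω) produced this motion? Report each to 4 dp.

Δθ = -2.660398 − -0.785398 = -1.875000
ω = Δθ/dt = -1.875000/2.5 = -0.7500
R = −Δy/(cos θ' − cos θ) = -1.6667
v = R·ω = -1.6667·-0.7500 = 1.2500

v = 1.2500, ω = -0.7500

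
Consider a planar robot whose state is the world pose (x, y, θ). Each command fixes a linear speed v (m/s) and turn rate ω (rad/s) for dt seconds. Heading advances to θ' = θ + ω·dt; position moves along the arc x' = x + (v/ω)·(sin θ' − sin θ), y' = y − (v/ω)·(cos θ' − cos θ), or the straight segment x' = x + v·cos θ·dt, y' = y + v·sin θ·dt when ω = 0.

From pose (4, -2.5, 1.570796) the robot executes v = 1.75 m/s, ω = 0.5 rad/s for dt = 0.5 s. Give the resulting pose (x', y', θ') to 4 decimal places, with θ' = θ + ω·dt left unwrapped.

θ' = 1.5708 + 0.5·0.5 = 1.8208
R = v/ω = 1.75/0.5 = 3.5000
x' = 4 + 3.5000·(sin 1.8208 − sin 1.5708) = 3.8912
y' = -2.5 − 3.5000·(cos 1.8208 − cos 1.5708) = -1.6341

(3.8912, -1.6341, 1.8208)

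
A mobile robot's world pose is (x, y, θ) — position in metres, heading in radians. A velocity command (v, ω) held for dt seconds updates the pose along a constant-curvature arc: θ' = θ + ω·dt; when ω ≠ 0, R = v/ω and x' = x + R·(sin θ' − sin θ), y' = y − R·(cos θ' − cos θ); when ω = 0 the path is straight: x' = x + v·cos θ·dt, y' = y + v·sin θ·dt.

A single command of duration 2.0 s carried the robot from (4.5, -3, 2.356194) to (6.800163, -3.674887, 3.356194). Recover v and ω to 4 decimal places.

Δθ = 3.356194 − 2.356194 = 1.000000
ω = Δθ/dt = 1.000000/2.0 = 0.5000
R = Δx/(sin θ' − sin θ) = -2.5000
v = R·ω = -2.5000·0.5000 = -1.2500

v = -1.2500, ω = 0.5000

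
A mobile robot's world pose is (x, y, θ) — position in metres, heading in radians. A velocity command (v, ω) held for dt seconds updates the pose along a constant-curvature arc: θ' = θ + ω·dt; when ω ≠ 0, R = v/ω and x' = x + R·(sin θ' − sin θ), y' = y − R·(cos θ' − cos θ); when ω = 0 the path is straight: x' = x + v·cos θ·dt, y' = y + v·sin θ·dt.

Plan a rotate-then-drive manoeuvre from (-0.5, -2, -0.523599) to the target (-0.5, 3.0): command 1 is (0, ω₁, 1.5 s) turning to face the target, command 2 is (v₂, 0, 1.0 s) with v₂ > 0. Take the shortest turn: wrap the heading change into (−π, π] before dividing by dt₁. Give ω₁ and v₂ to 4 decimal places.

ω₁ = 1.3963, v₂ = 5.0000

heading to target = atan2(3−-2, -0.5−-0.5) = 1.5708
Δθ = wrap(1.5708 − -0.5236) = 2.0944; ω₁ = Δθ/dt₁ = 1.3963
distance = √((-0.5−-0.5)² + (3−-2)²) = 5.0000; v₂ = distance/dt₂ = 5.0000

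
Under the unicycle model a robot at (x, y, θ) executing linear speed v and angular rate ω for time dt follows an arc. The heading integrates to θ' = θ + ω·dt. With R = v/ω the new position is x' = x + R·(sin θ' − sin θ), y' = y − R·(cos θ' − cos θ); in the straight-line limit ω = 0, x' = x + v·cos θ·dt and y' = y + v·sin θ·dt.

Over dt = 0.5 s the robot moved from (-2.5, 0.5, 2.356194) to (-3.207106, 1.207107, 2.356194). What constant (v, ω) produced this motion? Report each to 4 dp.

Δθ = 2.356194 − 2.356194 = 0.000000
ω = Δθ/dt = 0.000000/0.5 = 0.0000
ω = 0 → v = (Δx·cos θ + Δy·sin θ)/dt = 2.0000

v = 2.0000, ω = 0.0000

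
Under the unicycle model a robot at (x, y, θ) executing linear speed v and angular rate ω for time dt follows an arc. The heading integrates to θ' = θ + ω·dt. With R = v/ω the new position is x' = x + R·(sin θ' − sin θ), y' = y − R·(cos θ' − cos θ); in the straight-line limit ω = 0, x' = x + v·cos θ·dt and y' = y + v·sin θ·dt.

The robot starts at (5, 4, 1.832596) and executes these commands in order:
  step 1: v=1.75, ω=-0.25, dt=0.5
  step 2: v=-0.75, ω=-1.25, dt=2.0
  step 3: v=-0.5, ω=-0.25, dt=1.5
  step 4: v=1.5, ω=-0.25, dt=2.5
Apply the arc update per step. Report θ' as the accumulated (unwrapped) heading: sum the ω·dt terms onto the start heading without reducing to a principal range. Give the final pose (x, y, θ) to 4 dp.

(3.7247, 1.2992, -1.7924)

step 1: θ'=1.7076 (R=-7.0000) → pose (4.8269, 4.8571, 1.7076)
step 2: θ'=-0.7924 (R=0.6000) → pose (3.8053, 4.3540, -0.7924)
step 3: θ'=-1.1674 (R=2.0000) → pose (3.3899, 4.9732, -1.1674)
step 4: θ'=-1.7924 (R=-6.0000) → pose (3.7247, 1.2992, -1.7924)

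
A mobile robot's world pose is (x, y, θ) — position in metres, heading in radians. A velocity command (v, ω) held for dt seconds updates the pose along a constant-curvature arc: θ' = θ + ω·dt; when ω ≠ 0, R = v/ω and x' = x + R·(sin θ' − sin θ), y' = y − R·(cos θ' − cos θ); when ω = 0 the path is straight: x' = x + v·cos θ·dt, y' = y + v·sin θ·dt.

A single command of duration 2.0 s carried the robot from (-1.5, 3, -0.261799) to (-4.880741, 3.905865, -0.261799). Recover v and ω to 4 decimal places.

Δθ = -0.261799 − -0.261799 = 0.000000
ω = Δθ/dt = 0.000000/2.0 = 0.0000
ω = 0 → v = (Δx·cos θ + Δy·sin θ)/dt = -1.7500

v = -1.7500, ω = 0.0000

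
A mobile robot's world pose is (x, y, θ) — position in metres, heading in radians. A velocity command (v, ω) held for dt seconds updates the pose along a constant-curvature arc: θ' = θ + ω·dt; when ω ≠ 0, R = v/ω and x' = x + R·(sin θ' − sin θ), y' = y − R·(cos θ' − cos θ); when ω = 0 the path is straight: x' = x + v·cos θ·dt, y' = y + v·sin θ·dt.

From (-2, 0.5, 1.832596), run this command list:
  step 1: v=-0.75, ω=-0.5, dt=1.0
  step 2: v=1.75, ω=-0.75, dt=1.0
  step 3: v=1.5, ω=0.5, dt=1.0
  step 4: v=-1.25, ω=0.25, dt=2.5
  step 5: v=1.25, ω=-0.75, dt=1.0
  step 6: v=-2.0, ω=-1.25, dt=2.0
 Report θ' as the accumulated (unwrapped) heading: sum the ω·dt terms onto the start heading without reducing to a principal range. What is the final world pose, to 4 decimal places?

step 1: θ'=1.3326 (R=1.5000) → pose (-1.9912, -0.2422, 1.3326)
step 2: θ'=0.5826 (R=-2.3333) → pose (-1.0076, 1.1557, 0.5826)
step 3: θ'=1.0826 (R=3.0000) → pose (-0.0086, 2.2537, 1.0826)
step 4: θ'=1.7076 (R=-5.0000) → pose (-0.5460, -0.7734, 1.7076)
step 5: θ'=0.9576 (R=-1.6667) → pose (-0.2579, 0.4131, 0.9576)
step 6: θ'=-1.5424 (R=1.6000) → pose (-3.1658, 1.2884, -1.5424)

(-3.1658, 1.2884, -1.5424)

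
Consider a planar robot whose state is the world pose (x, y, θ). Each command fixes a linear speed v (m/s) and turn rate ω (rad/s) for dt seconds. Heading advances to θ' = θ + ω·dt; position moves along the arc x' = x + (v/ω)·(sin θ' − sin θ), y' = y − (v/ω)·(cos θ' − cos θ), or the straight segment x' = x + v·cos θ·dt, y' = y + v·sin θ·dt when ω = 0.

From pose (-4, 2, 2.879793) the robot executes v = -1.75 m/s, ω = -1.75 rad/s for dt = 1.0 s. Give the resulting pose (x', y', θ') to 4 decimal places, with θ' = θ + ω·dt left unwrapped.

(-3.3545, 0.6072, 1.1298)

θ' = 2.8798 + -1.75·1.0 = 1.1298
R = v/ω = -1.75/-1.75 = 1.0000
x' = -4 + 1.0000·(sin 1.1298 − sin 2.8798) = -3.3545
y' = 2 − 1.0000·(cos 1.1298 − cos 2.8798) = 0.6072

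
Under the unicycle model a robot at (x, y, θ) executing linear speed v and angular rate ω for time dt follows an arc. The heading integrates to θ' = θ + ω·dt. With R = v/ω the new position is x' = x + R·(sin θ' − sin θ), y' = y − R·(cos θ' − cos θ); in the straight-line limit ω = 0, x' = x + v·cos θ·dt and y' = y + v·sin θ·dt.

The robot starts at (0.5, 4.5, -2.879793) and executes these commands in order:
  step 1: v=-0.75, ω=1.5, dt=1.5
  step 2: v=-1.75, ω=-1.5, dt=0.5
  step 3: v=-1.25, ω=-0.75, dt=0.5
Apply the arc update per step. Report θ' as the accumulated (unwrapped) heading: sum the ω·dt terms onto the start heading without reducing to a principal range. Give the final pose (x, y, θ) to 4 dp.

step 1: θ'=-0.6298 (R=-0.5000) → pose (0.6651, 5.3870, -0.6298)
step 2: θ'=-1.3798 (R=1.1667) → pose (0.2068, 6.1084, -1.3798)
step 3: θ'=-1.7548 (R=1.6667) → pose (0.2046, 6.7297, -1.7548)

(0.2046, 6.7297, -1.7548)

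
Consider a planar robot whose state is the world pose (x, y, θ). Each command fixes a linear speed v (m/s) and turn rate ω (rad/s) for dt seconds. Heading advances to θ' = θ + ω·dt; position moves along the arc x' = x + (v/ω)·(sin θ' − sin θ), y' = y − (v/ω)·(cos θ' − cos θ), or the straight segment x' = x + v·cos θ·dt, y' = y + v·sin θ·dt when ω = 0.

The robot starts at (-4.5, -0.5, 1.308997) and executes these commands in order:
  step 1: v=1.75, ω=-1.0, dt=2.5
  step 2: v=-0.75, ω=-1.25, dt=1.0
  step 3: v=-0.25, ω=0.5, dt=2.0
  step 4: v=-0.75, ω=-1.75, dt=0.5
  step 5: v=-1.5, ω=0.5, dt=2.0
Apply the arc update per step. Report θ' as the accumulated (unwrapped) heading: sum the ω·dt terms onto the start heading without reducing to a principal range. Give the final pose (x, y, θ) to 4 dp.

step 1: θ'=-1.1910 (R=-1.7500) → pose (-1.1843, -0.3042, -1.1910)
step 2: θ'=-2.4410 (R=0.6000) → pose (-1.0139, 0.3770, -2.4410)
step 3: θ'=-1.4410 (R=-0.5000) → pose (-0.8404, 0.8239, -1.4410)
step 4: θ'=-2.3160 (R=0.4286) → pose (-0.7304, 1.1700, -2.3160)
step 5: θ'=-1.3160 (R=-3.0000) → pose (-0.0321, 3.9605, -1.3160)

(-0.0321, 3.9605, -1.3160)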